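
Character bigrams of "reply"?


Word: "reply" (length 5)
Number of bigrams = 5 - 2 + 1 = 4
  Position 0: "re"
  Position 1: "ep"
  Position 2: "pl"
  Position 3: "ly"
Bigrams = "re", "ep", "pl", "ly"


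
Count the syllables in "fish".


Word: "fish"
Syllable breakdown: fish
Counting: 1 part
= 1 syllable


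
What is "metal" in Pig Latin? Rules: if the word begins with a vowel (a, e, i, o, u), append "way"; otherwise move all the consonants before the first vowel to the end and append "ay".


Word: "metal"
Starts with consonant(s) → move to end, add 'ay'
Consonant cluster: "m"
Pig Latin = "etalmay"


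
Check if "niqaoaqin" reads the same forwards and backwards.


Word: "niqaoaqin"
Reversed: "niqaoaqin"
Forward == Backward? niqaoaqin == niqaoaqin
Palindrome = Yes


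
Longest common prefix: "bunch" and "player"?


Word 1: "bunch"
Word 2: "player"
Comparing from start:
  Pos 0: 'b' != 'p' (stop)
LCP = "" (length 0)


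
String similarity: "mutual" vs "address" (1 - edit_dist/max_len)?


Word 1: "mutual" (length 6)
Word 2: "address" (length 7)
One optimal edit sequence:
  1. insert 'a'  (+1)
  2. substitute 'm' -> 'd'  (+1)
  3. substitute 'u' -> 'd'  (+1)
  4. substitute 't' -> 'r'  (+1)
  5. substitute 'u' -> 'e'  (+1)
  6. substitute 'a' -> 's'  (+1)
  7. substitute 'l' -> 's'  (+1)
Edit distance = 7
Max length = max(6, 7) = 7
Similarity = 1 - 7/7
= 0.0000


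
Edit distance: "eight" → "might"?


Word 1: "eight" (length 5)
Word 2: "might" (length 5)
One optimal edit sequence (insert/delete/substitute each cost 1):
  1. substitute 'e' -> 'm'  (+1)
  2. keep 'i'
  3. keep 'g'
  4. keep 'h'
  5. keep 't'
Total edit operations: 1
Edit distance = 1


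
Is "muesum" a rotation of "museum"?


Word: "museum", Candidate: "muesum"
Method: check if candidate is substring of word+word
"museummuseum" contains "muesum"? No
Is rotation = No


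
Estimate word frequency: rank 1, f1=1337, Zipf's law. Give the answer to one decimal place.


Zipf's law: f(r) = f(1) / r
f(1) = 1337
f(1) = 1337 / 1
= 1337.0 occurrences


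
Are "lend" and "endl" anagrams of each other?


Word 1: "lend" → sorted: deln
Word 2: "endl" → sorted: deln
Same letters? deln == deln
Anagram = Yes


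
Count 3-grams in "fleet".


Word: "fleet" (length 5)
Number of 3-grams = length - 3 + 1 = 5 - 3 + 1
= 3


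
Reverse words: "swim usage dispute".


Original: "swim usage dispute"
Words (1..n): swim | usage | dispute
Reversed (n..1): dispute | usage | swim
Result = "dispute usage swim"


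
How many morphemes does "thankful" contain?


Word: "thankful"
Morphemes: thank | -ful
Each morpheme carries meaning
= 2 morphemes


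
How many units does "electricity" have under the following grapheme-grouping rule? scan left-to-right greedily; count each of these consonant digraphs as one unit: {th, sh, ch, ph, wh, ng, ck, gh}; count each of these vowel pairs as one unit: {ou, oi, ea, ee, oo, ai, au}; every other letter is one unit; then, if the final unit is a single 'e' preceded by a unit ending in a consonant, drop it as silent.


Word: "electricity" (11 letters)
Left-to-right scan:
  [1] 'e' (letter)
  [2] 'l' (letter)
  [3] 'e' (letter)
  [4] 'c' (letter)
  [5] 't' (letter)
  [6] 'r' (letter)
  [7] 'i' (letter)
  [8] 'c' (letter)
  [9] 'i' (letter)
  [10] 't' (letter)
  [11] 'y' (letter)
Units from scan: 11
Sound units = 11 units


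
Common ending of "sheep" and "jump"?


Word 1: "sheep"
Word 2: "jump"
Comparing from end:
  Pos -1: 'p' == 'p'
  Pos -2: 'e' != 'm' (stop)
LCS = "p" (length 1)


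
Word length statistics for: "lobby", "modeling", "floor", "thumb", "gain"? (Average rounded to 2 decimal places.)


Lengths: "lobby"=5, "modeling"=8, "floor"=5, "thumb"=5, "gain"=4
Sum = 27, Count = 5
Average = 27/5 = 5.40
= avg=5.40, min=4, max=8


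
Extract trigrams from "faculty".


Word: "faculty" (length 7)
Number of trigrams = 7 - 3 + 1 = 5
  Position 0: "fac"
  Position 1: "acu"
  Position 2: "cul"
  Position 3: "ult"
  Position 4: "lty"
Trigrams = "fac", "acu", "cul", "ult", "lty"


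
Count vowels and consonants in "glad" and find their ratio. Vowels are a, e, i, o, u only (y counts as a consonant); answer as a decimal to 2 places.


Word: "glad"
Vowels (a,e,i,o,u): 1
Consonants: 3
Ratio = 1/3
= 0.33


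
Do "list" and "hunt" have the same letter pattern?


Pattern of "list": [0, 1, 2, 3]
Pattern of "hunt": [0, 1, 2, 3]
Patterns match
Same pattern = Yes


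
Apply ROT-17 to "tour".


Word: "tour"
Shift: 17
Each letter → (letter + shift) mod 26:
  't' (19) + 17 = 10 → 'k'
  'o' (14) + 17 = 5 → 'f'
  'u' (20) + 17 = 11 → 'l'
  'r' (17) + 17 = 8 → 'i'
Result = "kfli"


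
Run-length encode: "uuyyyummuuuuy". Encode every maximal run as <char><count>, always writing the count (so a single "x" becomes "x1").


String: "uuyyyummuuuuy"
Scanning for consecutive runs:
  'u' x 2
  'y' x 3
  'u' x 1
  'm' x 2
  'u' x 4
  'y' x 1
RLE = "u2y3u1m2u4y1"


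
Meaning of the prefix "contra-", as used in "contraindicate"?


Prefix: contra-
Example: contraindicate (contra- + indicate)
Meaning = against


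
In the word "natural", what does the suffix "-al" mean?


Suffix: -al
Example: natural (nature + -al, with a spelling change)
Meaning = relating to


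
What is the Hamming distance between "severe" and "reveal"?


Comparing character by character (same length = 6):
  Pos 0: 's' vs 'r' !=
  Pos 1: 'e' vs 'e' =
  Pos 2: 'v' vs 'v' =
  Pos 3: 'e' vs 'e' =
  Pos 4: 'r' vs 'a' !=
  Pos 5: 'e' vs 'l' !=
Hamming distance = 3


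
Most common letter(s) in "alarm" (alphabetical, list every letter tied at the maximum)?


Word: "alarm"
Letter counts:
  'a': 2
  'l': 1
  'm': 1
  'r': 1
Maximum count = 2
Most frequent = 'a' (2 times each)


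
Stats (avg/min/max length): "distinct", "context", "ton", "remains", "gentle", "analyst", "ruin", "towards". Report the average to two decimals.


Lengths: "distinct"=8, "context"=7, "ton"=3, "remains"=7, "gentle"=6, "analyst"=7, "ruin"=4, "towards"=7
Sum = 49, Count = 8
Average = 49/8 = 6.13
= avg=6.13, min=3, max=8


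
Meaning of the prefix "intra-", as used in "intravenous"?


Prefix: intra-
Example: intravenous = intra- + venous
Meaning = within


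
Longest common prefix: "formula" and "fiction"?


Word 1: "formula"
Word 2: "fiction"
Comparing from start:
  Pos 0: 'f' == 'f'
  Pos 1: 'o' != 'i' (stop)
LCP = "f" (length 1)


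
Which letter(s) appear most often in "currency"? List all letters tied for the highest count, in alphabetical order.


Word: "currency"
Letter counts:
  'c': 2
  'e': 1
  'n': 1
  'r': 2
  'u': 1
  'y': 1
Maximum count = 2
Most frequent = 'c', 'r' (2 times each)


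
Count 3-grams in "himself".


Word: "himself" (length 7)
Number of 3-grams = length - 3 + 1 = 7 - 3 + 1
= 5


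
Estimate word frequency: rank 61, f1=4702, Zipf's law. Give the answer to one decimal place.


Zipf's law: f(r) = f(1) / r
f(1) = 4702
f(61) = 4702 / 61
= 77.1 occurrences


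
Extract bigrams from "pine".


Word: "pine" (length 4)
Number of bigrams = 4 - 2 + 1 = 3
  Position 0: "pi"
  Position 1: "in"
  Position 2: "ne"
Bigrams = "pi", "in", "ne"


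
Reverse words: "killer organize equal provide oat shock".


Original: "killer organize equal provide oat shock"
Words (1..n): killer | organize | equal | provide | oat | shock
Reversed (n..1): shock | oat | provide | equal | organize | killer
Result = "shock oat provide equal organize killer"


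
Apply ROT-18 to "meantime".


Word: "meantime"
Shift: 18
Each letter → (letter + shift) mod 26:
  'm' (12) + 18 = 4 → 'e'
  'e' (4) + 18 = 22 → 'w'
  'a' (0) + 18 = 18 → 's'
  'n' (13) + 18 = 5 → 'f'
  't' (19) + 18 = 11 → 'l'
  'i' (8) + 18 = 0 → 'a'
  'm' (12) + 18 = 4 → 'e'
  'e' (4) + 18 = 22 → 'w'
Result = "ewsflaew"


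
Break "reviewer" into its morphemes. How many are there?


Word: "reviewer"
Morphemes: re- | view | -er
Each morpheme carries meaning
= 3 morphemes


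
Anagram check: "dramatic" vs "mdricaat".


Word 1: "dramatic" → sorted: aacdimrt
Word 2: "mdricaat" → sorted: aacdimrt
Same letters? aacdimrt == aacdimrt
Anagram = Yes


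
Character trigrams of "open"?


Word: "open" (length 4)
Number of trigrams = 4 - 3 + 1 = 2
  Position 0: "ope"
  Position 1: "pen"
Trigrams = "ope", "pen"


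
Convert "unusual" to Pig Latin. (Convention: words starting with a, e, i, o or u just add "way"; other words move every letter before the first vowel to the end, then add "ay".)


Word: "unusual"
Starts with vowel → add 'way'
Pig Latin = "unusualway"


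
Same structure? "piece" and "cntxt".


Pattern of "piece": [0, 1, 2, 3, 2]
Pattern of "cntxt": [0, 1, 2, 3, 2]
Patterns match
Same pattern = Yes


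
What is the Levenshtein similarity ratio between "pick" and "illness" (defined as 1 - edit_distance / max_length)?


Word 1: "pick" (length 4)
Word 2: "illness" (length 7)
One optimal edit sequence:
  1. insert 'i'  (+1)
  2. insert 'l'  (+1)
  3. insert 'l'  (+1)
  4. substitute 'p' -> 'n'  (+1)
  5. substitute 'i' -> 'e'  (+1)
  6. substitute 'c' -> 's'  (+1)
  7. substitute 'k' -> 's'  (+1)
Edit distance = 7
Max length = max(4, 7) = 7
Similarity = 1 - 7/7
= 0.0000


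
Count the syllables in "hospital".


Word: "hospital"
Syllable breakdown: hos | pi | tal
Counting: 3 parts
= 3 syllables


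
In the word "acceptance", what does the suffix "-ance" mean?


Suffix: -ance
Example: acceptance = accept + -ance
Meaning = state of


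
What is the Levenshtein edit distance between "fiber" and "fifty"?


Word 1: "fiber" (length 5)
Word 2: "fifty" (length 5)
One optimal edit sequence (insert/delete/substitute each cost 1):
  1. keep 'f'
  2. keep 'i'
  3. substitute 'b' -> 'f'  (+1)
  4. substitute 'e' -> 't'  (+1)
  5. substitute 'r' -> 'y'  (+1)
Total edit operations: 3
Edit distance = 3


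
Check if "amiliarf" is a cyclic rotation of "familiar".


Word: "familiar", Candidate: "amiliarf"
Method: check if candidate is substring of word+word
"familiarfamiliar" contains "amiliarf"? Yes
Is rotation = Yes


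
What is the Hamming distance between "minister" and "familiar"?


Comparing character by character (same length = 8):
  Pos 0: 'm' vs 'f' !=
  Pos 1: 'i' vs 'a' !=
  Pos 2: 'n' vs 'm' !=
  Pos 3: 'i' vs 'i' =
  Pos 4: 's' vs 'l' !=
  Pos 5: 't' vs 'i' !=
  Pos 6: 'e' vs 'a' !=
  Pos 7: 'r' vs 'r' =
Hamming distance = 6


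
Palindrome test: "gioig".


Word: "gioig"
Reversed: "gioig"
Forward == Backward? gioig == gioig
Palindrome = Yes


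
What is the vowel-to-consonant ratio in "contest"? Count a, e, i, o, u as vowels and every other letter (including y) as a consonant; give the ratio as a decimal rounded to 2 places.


Word: "contest"
Vowels (a,e,i,o,u): 2
Consonants: 5
Ratio = 2/5
= 0.40


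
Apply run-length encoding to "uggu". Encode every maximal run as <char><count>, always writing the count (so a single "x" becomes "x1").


String: "uggu"
Scanning for consecutive runs:
  'u' x 1
  'g' x 2
  'u' x 1
RLE = "u1g2u1"


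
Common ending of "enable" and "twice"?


Word 1: "enable"
Word 2: "twice"
Comparing from end:
  Pos -1: 'e' == 'e'
  Pos -2: 'l' != 'c' (stop)
LCS = "e" (length 1)


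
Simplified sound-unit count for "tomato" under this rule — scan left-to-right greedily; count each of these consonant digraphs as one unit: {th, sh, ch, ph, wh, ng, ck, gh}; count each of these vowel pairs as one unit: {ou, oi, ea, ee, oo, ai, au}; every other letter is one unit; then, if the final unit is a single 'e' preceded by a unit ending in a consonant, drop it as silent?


Word: "tomato" (6 letters)
Left-to-right scan:
  (1) 't' (letter)
  (2) 'o' (letter)
  (3) 'm' (letter)
  (4) 'a' (letter)
  (5) 't' (letter)
  (6) 'o' (letter)
Units from scan: 6
Sound units = 6 units


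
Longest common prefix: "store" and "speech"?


Word 1: "store"
Word 2: "speech"
Comparing from start:
  Pos 0: 's' == 's'
  Pos 1: 't' != 'p' (stop)
LCP = "s" (length 1)


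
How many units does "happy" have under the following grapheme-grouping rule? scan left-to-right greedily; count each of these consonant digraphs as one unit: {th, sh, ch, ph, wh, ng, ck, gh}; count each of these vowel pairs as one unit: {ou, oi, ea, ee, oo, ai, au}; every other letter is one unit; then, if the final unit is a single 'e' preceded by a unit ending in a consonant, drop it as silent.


Word: "happy" (5 letters)
Left-to-right scan:
  1. 'h' (letter)
  2. 'a' (letter)
  3. 'p' (letter)
  4. 'p' (letter)
  5. 'y' (letter)
Units from scan: 5
Sound units = 5 units


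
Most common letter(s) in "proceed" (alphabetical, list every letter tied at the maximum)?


Word: "proceed"
Letter counts:
  'c': 1
  'd': 1
  'e': 2
  'o': 1
  'p': 1
  'r': 1
Maximum count = 2
Most frequent = 'e' (2 times each)


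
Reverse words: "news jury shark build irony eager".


Original: "news jury shark build irony eager"
Words (1..n): news | jury | shark | build | irony | eager
Reversed (n..1): eager | irony | build | shark | jury | news
Result = "eager irony build shark jury news"


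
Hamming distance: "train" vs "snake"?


Comparing character by character (same length = 5):
  Pos 0: 't' vs 's' !=
  Pos 1: 'r' vs 'n' !=
  Pos 2: 'a' vs 'a' =
  Pos 3: 'i' vs 'k' !=
  Pos 4: 'n' vs 'e' !=
Hamming distance = 4


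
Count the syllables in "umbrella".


Word: "umbrella"
Syllable breakdown: um | brel | la
Counting: 3 parts
= 3 syllables


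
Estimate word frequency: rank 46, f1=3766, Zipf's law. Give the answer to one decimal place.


Zipf's law: f(r) = f(1) / r
f(1) = 3766
f(46) = 3766 / 46
= 81.9 occurrences


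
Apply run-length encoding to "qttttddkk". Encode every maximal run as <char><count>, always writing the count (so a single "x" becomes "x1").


String: "qttttddkk"
Scanning for consecutive runs:
  'q' x 1
  't' x 4
  'd' x 2
  'k' x 2
RLE = "q1t4d2k2"


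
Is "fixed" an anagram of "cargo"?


Word 1: "cargo" → sorted: acgor
Word 2: "fixed" → sorted: defix
Same letters? acgor != defix
Anagram = No


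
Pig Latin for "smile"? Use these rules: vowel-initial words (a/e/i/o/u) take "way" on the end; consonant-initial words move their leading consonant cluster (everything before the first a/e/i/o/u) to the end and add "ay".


Word: "smile"
Starts with consonant(s) → move to end, add 'ay'
Consonant cluster: "sm"
Pig Latin = "ilesmay"


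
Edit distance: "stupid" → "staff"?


Word 1: "stupid" (length 6)
Word 2: "staff" (length 5)
One optimal edit sequence (insert/delete/substitute each cost 1):
  1. keep 's'
  2. keep 't'
  3. delete 'u'  (+1)
  4. substitute 'p' -> 'a'  (+1)
  5. substitute 'i' -> 'f'  (+1)
  6. substitute 'd' -> 'f'  (+1)
Total edit operations: 4
Edit distance = 4


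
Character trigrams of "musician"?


Word: "musician" (length 8)
Number of trigrams = 8 - 3 + 1 = 6
  Position 0: "mus"
  Position 1: "usi"
  Position 2: "sic"
  Position 3: "ici"
  Position 4: "cia"
  Position 5: "ian"
Trigrams = "mus", "usi", "sic", "ici", "cia", "ian"


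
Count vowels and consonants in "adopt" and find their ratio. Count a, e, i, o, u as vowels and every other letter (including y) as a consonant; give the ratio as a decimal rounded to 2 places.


Word: "adopt"
Vowels (a,e,i,o,u): 2
Consonants: 3
Ratio = 2/3
= 0.67


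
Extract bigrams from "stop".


Word: "stop" (length 4)
Number of bigrams = 4 - 2 + 1 = 3
  Position 0: "st"
  Position 1: "to"
  Position 2: "op"
Bigrams = "st", "to", "op"


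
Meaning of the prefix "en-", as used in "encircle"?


Prefix: en-
As in: encircle -> en- + circle
Meaning = cause to / put into


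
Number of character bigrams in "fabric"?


Word: "fabric" (length 6)
Number of 2-grams = length - 2 + 1 = 6 - 2 + 1
= 5


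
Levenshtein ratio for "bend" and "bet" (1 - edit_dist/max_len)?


Word 1: "bend" (length 4)
Word 2: "bet" (length 3)
One optimal edit sequence:
  1. keep 'b'
  2. keep 'e'
  3. delete 'n'  (+1)
  4. substitute 'd' -> 't'  (+1)
Edit distance = 2
Max length = max(4, 3) = 4
Similarity = 1 - 2/4
= 0.5000


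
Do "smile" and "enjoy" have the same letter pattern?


Pattern of "smile": [0, 1, 2, 3, 4]
Pattern of "enjoy": [0, 1, 2, 3, 4]
Patterns match
Same pattern = Yes


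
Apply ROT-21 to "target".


Word: "target"
Shift: 21
Each letter → (letter + shift) mod 26:
  't' (19) + 21 = 14 → 'o'
  'a' (0) + 21 = 21 → 'v'
  'r' (17) + 21 = 12 → 'm'
  'g' (6) + 21 = 1 → 'b'
  'e' (4) + 21 = 25 → 'z'
  't' (19) + 21 = 14 → 'o'
Result = "ovmbzo"


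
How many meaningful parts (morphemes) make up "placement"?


Word: "placement"
Morphemes: place | -ment
Each morpheme carries meaning
= 2 morphemes


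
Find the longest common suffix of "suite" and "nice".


Word 1: "suite"
Word 2: "nice"
Comparing from end:
  Pos -1: 'e' == 'e'
  Pos -2: 't' != 'c' (stop)
LCS = "e" (length 1)


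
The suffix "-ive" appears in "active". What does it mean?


Suffix: -ive
Example: active = act + -ive
Meaning = tending to


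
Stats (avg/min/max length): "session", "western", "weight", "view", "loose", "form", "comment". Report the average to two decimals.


Lengths: "session"=7, "western"=7, "weight"=6, "view"=4, "loose"=5, "form"=4, "comment"=7
Sum = 40, Count = 7
Average = 40/7 = 5.71
= avg=5.71, min=4, max=7


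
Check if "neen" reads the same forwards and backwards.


Word: "neen"
Reversed: "neen"
Forward == Backward? neen == neen
Palindrome = Yes


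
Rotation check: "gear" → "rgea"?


Word: "gear", Candidate: "rgea"
Method: check if candidate is substring of word+word
"geargear" contains "rgea"? Yes
Is rotation = Yes


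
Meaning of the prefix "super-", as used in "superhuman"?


Prefix: super-
Example: superhuman = super- + human
Meaning = above / beyond


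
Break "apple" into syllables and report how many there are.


Word: "apple"
Syllable breakdown: ap-ple
Counting: 2 parts
= 2 syllables


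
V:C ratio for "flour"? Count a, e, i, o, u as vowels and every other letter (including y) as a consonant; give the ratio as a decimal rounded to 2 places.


Word: "flour"
Vowels (a,e,i,o,u): 2
Consonants: 3
Ratio = 2/3
= 0.67


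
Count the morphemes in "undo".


Word: "undo"
Morphemes: un- | do
Each morpheme carries meaning
= 2 morphemes


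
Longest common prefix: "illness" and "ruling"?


Word 1: "illness"
Word 2: "ruling"
Comparing from start:
  Pos 0: 'i' != 'r' (stop)
LCP = "" (length 0)


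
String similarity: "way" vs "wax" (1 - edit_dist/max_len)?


Word 1: "way" (length 3)
Word 2: "wax" (length 3)
One optimal edit sequence:
  1. keep 'w'
  2. keep 'a'
  3. substitute 'y' -> 'x'  (+1)
Edit distance = 1
Max length = max(3, 3) = 3
Similarity = 1 - 1/3
= 0.6667


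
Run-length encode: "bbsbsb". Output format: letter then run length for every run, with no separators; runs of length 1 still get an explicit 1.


String: "bbsbsb"
Scanning for consecutive runs:
  'b' x 2
  's' x 1
  'b' x 1
  's' x 1
  'b' x 1
RLE = "b2s1b1s1b1"


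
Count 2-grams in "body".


Word: "body" (length 4)
Number of 2-grams = length - 2 + 1 = 4 - 2 + 1
= 3


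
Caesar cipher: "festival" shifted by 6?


Word: "festival"
Shift: 6
Each letter → (letter + shift) mod 26:
  'f' (5) + 6 = 11 → 'l'
  'e' (4) + 6 = 10 → 'k'
  's' (18) + 6 = 24 → 'y'
  't' (19) + 6 = 25 → 'z'
  'i' (8) + 6 = 14 → 'o'
  'v' (21) + 6 = 1 → 'b'
  'a' (0) + 6 = 6 → 'g'
  'l' (11) + 6 = 17 → 'r'
Result = "lkyzobgr"


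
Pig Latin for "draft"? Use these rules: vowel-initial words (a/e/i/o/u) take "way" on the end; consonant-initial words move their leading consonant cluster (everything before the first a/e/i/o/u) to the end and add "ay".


Word: "draft"
Starts with consonant(s) → move to end, add 'ay'
Consonant cluster: "dr"
Pig Latin = "aftdray"


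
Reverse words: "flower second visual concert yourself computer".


Original: "flower second visual concert yourself computer"
Words (1..n): flower | second | visual | concert | yourself | computer
Reversed (n..1): computer | yourself | concert | visual | second | flower
Result = "computer yourself concert visual second flower"


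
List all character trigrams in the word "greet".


Word: "greet" (length 5)
Number of trigrams = 5 - 3 + 1 = 3
  Position 0: "gre"
  Position 1: "ree"
  Position 2: "eet"
Trigrams = "gre", "ree", "eet"


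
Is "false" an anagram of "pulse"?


Word 1: "pulse" → sorted: elpsu
Word 2: "false" → sorted: aefls
Same letters? elpsu != aefls
Anagram = No


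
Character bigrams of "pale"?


Word: "pale" (length 4)
Number of bigrams = 4 - 2 + 1 = 3
  Position 0: "pa"
  Position 1: "al"
  Position 2: "le"
Bigrams = "pa", "al", "le"


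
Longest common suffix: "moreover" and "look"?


Word 1: "moreover"
Word 2: "look"
Comparing from end:
  Pos -1: 'r' != 'k' (stop)
LCS = "" (length 0)


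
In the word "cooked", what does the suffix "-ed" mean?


Suffix: -ed
Example: cooked (cook + -ed)
Meaning = past tense


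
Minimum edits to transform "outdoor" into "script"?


Word 1: "outdoor" (length 7)
Word 2: "script" (length 6)
One optimal edit sequence (insert/delete/substitute each cost 1):
  1. delete 'o'  (+1)
  2. substitute 'u' -> 's'  (+1)
  3. substitute 't' -> 'c'  (+1)
  4. substitute 'd' -> 'r'  (+1)
  5. substitute 'o' -> 'i'  (+1)
  6. substitute 'o' -> 'p'  (+1)
  7. substitute 'r' -> 't'  (+1)
Total edit operations: 7
Edit distance = 7


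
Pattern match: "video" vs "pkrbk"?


Pattern of "video": [0, 1, 2, 3, 4]
Pattern of "pkrbk": [0, 1, 2, 3, 1]
Patterns do not match
Same pattern = No


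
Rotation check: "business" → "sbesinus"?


Word: "business", Candidate: "sbesinus"
Method: check if candidate is substring of word+word
"businessbusiness" contains "sbesinus"? No
Is rotation = No


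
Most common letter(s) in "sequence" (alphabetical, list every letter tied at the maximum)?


Word: "sequence"
Letter counts:
  'c': 1
  'e': 3
  'n': 1
  'q': 1
  's': 1
  'u': 1
Maximum count = 3
Most frequent = 'e' (3 times each)


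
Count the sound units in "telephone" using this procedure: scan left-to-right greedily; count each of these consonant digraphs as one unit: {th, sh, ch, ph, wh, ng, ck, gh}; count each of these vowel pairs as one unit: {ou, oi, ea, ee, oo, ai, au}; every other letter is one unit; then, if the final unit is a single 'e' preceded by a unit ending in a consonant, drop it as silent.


Word: "telephone" (9 letters)
Left-to-right scan:
  1. 't' (letter)
  2. 'e' (letter)
  3. 'l' (letter)
  4. 'e' (letter)
  5. 'ph' (digraph)
  6. 'o' (letter)
  7. 'n' (letter)
  8. 'e' (letter)
Units from scan: 8
Final unit is 'e' after a consonant -> drop as silent (-1)
Sound units = 7 units


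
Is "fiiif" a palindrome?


Word: "fiiif"
Reversed: "fiiif"
Forward == Backward? fiiif == fiiif
Palindrome = Yes


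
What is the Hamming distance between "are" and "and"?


Comparing character by character (same length = 3):
  Pos 0: 'a' vs 'a' =
  Pos 1: 'r' vs 'n' !=
  Pos 2: 'e' vs 'd' !=
Hamming distance = 2


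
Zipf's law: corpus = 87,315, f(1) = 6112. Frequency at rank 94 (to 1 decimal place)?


Zipf's law: f(r) = f(1) / r
f(1) = 6112
f(94) = 6112 / 94
= 65.0 occurrences


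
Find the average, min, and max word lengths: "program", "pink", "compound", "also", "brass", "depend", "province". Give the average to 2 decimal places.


Lengths: "program"=7, "pink"=4, "compound"=8, "also"=4, "brass"=5, "depend"=6, "province"=8
Sum = 42, Count = 7
Average = 42/7 = 6.00
= avg=6.00, min=4, max=8


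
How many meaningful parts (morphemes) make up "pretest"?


Word: "pretest"
Morphemes: pre- / test
Each morpheme carries meaning
= 2 morphemes


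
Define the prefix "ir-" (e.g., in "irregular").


Prefix: ir-
Example: irregular = ir- + regular
Meaning = not


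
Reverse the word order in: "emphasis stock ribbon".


Original: "emphasis stock ribbon"
Words (1..n): emphasis | stock | ribbon
Reversed (n..1): ribbon | stock | emphasis
Result = "ribbon stock emphasis"


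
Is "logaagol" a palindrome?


Word: "logaagol"
Reversed: "logaagol"
Forward == Backward? logaagol == logaagol
Palindrome = Yes


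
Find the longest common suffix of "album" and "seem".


Word 1: "album"
Word 2: "seem"
Comparing from end:
  Pos -1: 'm' == 'm'
  Pos -2: 'u' != 'e' (stop)
LCS = "m" (length 1)


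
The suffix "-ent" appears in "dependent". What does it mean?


Suffix: -ent
Example: dependent = depend + -ent
Meaning = one who / that which


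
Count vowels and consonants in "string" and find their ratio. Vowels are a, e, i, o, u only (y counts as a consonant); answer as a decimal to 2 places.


Word: "string"
Vowels (a,e,i,o,u): 1
Consonants: 5
Ratio = 1/5
= 0.20


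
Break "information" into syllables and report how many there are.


Word: "information"
Syllable breakdown: in | for | ma | tion
Counting: 4 parts
= 4 syllables


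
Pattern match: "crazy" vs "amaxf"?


Pattern of "crazy": [0, 1, 2, 3, 4]
Pattern of "amaxf": [0, 1, 0, 2, 3]
Patterns do not match
Same pattern = No


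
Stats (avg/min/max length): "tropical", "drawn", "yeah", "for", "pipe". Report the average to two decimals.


Lengths: "tropical"=8, "drawn"=5, "yeah"=4, "for"=3, "pipe"=4
Sum = 24, Count = 5
Average = 24/5 = 4.80
= avg=4.80, min=3, max=8


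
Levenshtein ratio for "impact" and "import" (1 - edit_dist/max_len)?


Word 1: "impact" (length 6)
Word 2: "import" (length 6)
One optimal edit sequence:
  1. keep 'i'
  2. keep 'm'
  3. keep 'p'
  4. substitute 'a' -> 'o'  (+1)
  5. substitute 'c' -> 'r'  (+1)
  6. keep 't'
Edit distance = 2
Max length = max(6, 6) = 6
Similarity = 1 - 2/6
= 0.6667


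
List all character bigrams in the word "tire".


Word: "tire" (length 4)
Number of bigrams = 4 - 2 + 1 = 3
  Position 0: "ti"
  Position 1: "ir"
  Position 2: "re"
Bigrams = "ti", "ir", "re"


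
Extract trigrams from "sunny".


Word: "sunny" (length 5)
Number of trigrams = 5 - 3 + 1 = 3
  Position 0: "sun"
  Position 1: "unn"
  Position 2: "nny"
Trigrams = "sun", "unn", "nny"


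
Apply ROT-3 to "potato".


Word: "potato"
Shift: 3
Each letter → (letter + shift) mod 26:
  'p' (15) + 3 = 18 → 's'
  'o' (14) + 3 = 17 → 'r'
  't' (19) + 3 = 22 → 'w'
  'a' (0) + 3 = 3 → 'd'
  't' (19) + 3 = 22 → 'w'
  'o' (14) + 3 = 17 → 'r'
Result = "srwdwr"


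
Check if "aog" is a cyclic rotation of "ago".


Word: "ago", Candidate: "aog"
Method: check if candidate is substring of word+word
"agoago" contains "aog"? No
Is rotation = No


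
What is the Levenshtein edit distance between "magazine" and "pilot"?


Word 1: "magazine" (length 8)
Word 2: "pilot" (length 5)
One optimal edit sequence (insert/delete/substitute each cost 1):
  1. delete 'm'  (+1)
  2. delete 'a'  (+1)
  3. delete 'g'  (+1)
  4. substitute 'a' -> 'p'  (+1)
  5. substitute 'z' -> 'i'  (+1)
  6. substitute 'i' -> 'l'  (+1)
  7. substitute 'n' -> 'o'  (+1)
  8. substitute 'e' -> 't'  (+1)
Total edit operations: 8
Edit distance = 8


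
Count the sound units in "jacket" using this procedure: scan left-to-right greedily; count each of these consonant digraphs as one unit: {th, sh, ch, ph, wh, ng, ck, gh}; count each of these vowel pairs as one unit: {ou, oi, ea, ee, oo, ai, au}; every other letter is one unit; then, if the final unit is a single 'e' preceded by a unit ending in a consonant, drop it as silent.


Word: "jacket" (6 letters)
Left-to-right scan:
  1. 'j' (letter)
  2. 'a' (letter)
  3. 'ck' (digraph)
  4. 'e' (letter)
  5. 't' (letter)
Units from scan: 5
Sound units = 5 units


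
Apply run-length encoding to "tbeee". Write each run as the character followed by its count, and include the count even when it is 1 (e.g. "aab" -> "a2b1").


String: "tbeee"
Scanning for consecutive runs:
  't' x 1
  'b' x 1
  'e' x 3
RLE = "t1b1e3"


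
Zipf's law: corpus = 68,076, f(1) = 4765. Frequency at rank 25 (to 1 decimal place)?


Zipf's law: f(r) = f(1) / r
f(1) = 4765
f(25) = 4765 / 25
= 190.6 occurrences


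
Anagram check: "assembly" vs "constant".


Word 1: "assembly" → sorted: abelmssy
Word 2: "constant" → sorted: acnnostt
Same letters? abelmssy != acnnostt
Anagram = No


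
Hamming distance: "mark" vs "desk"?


Comparing character by character (same length = 4):
  Pos 0: 'm' vs 'd' !=
  Pos 1: 'a' vs 'e' !=
  Pos 2: 'r' vs 's' !=
  Pos 3: 'k' vs 'k' =
Hamming distance = 3


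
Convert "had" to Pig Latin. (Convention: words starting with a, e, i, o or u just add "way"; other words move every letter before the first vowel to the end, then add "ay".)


Word: "had"
Starts with consonant(s) → move to end, add 'ay'
Consonant cluster: "h"
Pig Latin = "adhay"


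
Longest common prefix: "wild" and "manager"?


Word 1: "wild"
Word 2: "manager"
Comparing from start:
  Pos 0: 'w' != 'm' (stop)
LCP = "" (length 0)


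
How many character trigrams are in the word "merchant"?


Word: "merchant" (length 8)
Number of 3-grams = length - 3 + 1 = 8 - 3 + 1
= 6


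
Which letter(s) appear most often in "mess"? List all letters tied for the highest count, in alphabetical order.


Word: "mess"
Letter counts:
  'e': 1
  'm': 1
  's': 2
Maximum count = 2
Most frequent = 's' (2 times each)


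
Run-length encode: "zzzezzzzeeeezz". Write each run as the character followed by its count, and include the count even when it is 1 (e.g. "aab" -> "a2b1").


String: "zzzezzzzeeeezz"
Scanning for consecutive runs:
  'z' x 3
  'e' x 1
  'z' x 4
  'e' x 4
  'z' x 2
RLE = "z3e1z4e4z2"


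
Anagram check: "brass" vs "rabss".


Word 1: "brass" → sorted: abrss
Word 2: "rabss" → sorted: abrss
Same letters? abrss == abrss
Anagram = Yes


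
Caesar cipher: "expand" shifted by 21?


Word: "expand"
Shift: 21
Each letter → (letter + shift) mod 26:
  'e' (4) + 21 = 25 → 'z'
  'x' (23) + 21 = 18 → 's'
  'p' (15) + 21 = 10 → 'k'
  'a' (0) + 21 = 21 → 'v'
  'n' (13) + 21 = 8 → 'i'
  'd' (3) + 21 = 24 → 'y'
Result = "zskviy"


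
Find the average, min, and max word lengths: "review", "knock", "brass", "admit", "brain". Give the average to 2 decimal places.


Lengths: "review"=6, "knock"=5, "brass"=5, "admit"=5, "brain"=5
Sum = 26, Count = 5
Average = 26/5 = 5.20
= avg=5.20, min=5, max=6


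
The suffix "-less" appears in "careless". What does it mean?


Suffix: -less
Example: careless = care + -less
Meaning = without


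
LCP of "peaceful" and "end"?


Word 1: "peaceful"
Word 2: "end"
Comparing from start:
  Pos 0: 'p' != 'e' (stop)
LCP = "" (length 0)


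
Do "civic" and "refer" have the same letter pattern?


Pattern of "civic": [0, 1, 2, 1, 0]
Pattern of "refer": [0, 1, 2, 1, 0]
Patterns match
Same pattern = Yes


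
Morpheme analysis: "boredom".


Word: "boredom"
Morphemes: bore | -dom
Each morpheme carries meaning
= 2 morphemes


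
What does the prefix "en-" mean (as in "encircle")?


Prefix: en-
As in: encircle -> en- + circle
Meaning = cause to / put into


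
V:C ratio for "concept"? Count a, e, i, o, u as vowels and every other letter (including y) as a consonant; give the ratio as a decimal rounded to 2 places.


Word: "concept"
Vowels (a,e,i,o,u): 2
Consonants: 5
Ratio = 2/5
= 0.40


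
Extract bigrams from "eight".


Word: "eight" (length 5)
Number of bigrams = 5 - 2 + 1 = 4
  Position 0: "ei"
  Position 1: "ig"
  Position 2: "gh"
  Position 3: "ht"
Bigrams = "ei", "ig", "gh", "ht"


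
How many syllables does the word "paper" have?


Word: "paper"
Syllable breakdown: pa / per
Counting: 2 parts
= 2 syllables


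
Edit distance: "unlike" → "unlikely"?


Word 1: "unlike" (length 6)
Word 2: "unlikely" (length 8)
One optimal edit sequence (insert/delete/substitute each cost 1):
  1. keep 'u'
  2. keep 'n'
  3. keep 'l'
  4. keep 'i'
  5. keep 'k'
  6. keep 'e'
  7. insert 'l'  (+1)
  8. insert 'y'  (+1)
Total edit operations: 2
Edit distance = 2


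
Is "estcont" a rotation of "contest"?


Word: "contest", Candidate: "estcont"
Method: check if candidate is substring of word+word
"contestcontest" contains "estcont"? Yes
Is rotation = Yes


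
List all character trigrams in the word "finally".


Word: "finally" (length 7)
Number of trigrams = 7 - 3 + 1 = 5
  Position 0: "fin"
  Position 1: "ina"
  Position 2: "nal"
  Position 3: "all"
  Position 4: "lly"
Trigrams = "fin", "ina", "nal", "all", "lly"


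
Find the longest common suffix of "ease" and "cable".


Word 1: "ease"
Word 2: "cable"
Comparing from end:
  Pos -1: 'e' == 'e'
  Pos -2: 's' != 'l' (stop)
LCS = "e" (length 1)


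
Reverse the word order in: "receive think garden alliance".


Original: "receive think garden alliance"
Words (1..n): receive | think | garden | alliance
Reversed (n..1): alliance | garden | think | receive
Result = "alliance garden think receive"


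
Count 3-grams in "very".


Word: "very" (length 4)
Number of 3-grams = length - 3 + 1 = 4 - 3 + 1
= 2


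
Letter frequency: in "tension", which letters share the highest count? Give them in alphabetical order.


Word: "tension"
Letter counts:
  'e': 1
  'i': 1
  'n': 2
  'o': 1
  's': 1
  't': 1
Maximum count = 2
Most frequent = 'n' (2 times each)


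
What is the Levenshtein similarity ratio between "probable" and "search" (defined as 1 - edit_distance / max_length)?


Word 1: "probable" (length 8)
Word 2: "search" (length 6)
One optimal edit sequence:
  1. delete 'p'  (+1)
  2. delete 'r'  (+1)
  3. substitute 'o' -> 's'  (+1)
  4. substitute 'b' -> 'e'  (+1)
  5. keep 'a'
  6. substitute 'b' -> 'r'  (+1)
  7. substitute 'l' -> 'c'  (+1)
  8. substitute 'e' -> 'h'  (+1)
Edit distance = 7
Max length = max(8, 6) = 8
Similarity = 1 - 7/8
= 0.1250


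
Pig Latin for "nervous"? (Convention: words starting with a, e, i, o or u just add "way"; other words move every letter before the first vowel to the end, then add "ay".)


Word: "nervous"
Starts with consonant(s) → move to end, add 'ay'
Consonant cluster: "n"
Pig Latin = "ervousnay"


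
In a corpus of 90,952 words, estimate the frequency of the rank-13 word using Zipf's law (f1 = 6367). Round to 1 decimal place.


Zipf's law: f(r) = f(1) / r
f(1) = 6367
f(13) = 6367 / 13
= 489.8 occurrences


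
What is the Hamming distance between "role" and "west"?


Comparing character by character (same length = 4):
  Pos 0: 'r' vs 'w' !=
  Pos 1: 'o' vs 'e' !=
  Pos 2: 'l' vs 's' !=
  Pos 3: 'e' vs 't' !=
Hamming distance = 4


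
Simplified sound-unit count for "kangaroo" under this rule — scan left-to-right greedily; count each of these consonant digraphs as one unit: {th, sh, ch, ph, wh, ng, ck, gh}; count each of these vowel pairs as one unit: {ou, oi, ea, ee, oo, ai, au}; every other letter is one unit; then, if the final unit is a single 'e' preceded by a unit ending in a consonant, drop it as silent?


Word: "kangaroo" (8 letters)
Left-to-right scan:
  [1] 'k' (letter)
  [2] 'a' (letter)
  [3] 'ng' (digraph)
  [4] 'a' (letter)
  [5] 'r' (letter)
  [6] 'oo' (vowel-pair)
Units from scan: 6
Sound units = 6 units


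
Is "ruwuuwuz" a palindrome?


Word: "ruwuuwuz"
Reversed: "zuwuuwur"
Forward == Backward? ruwuuwuz != zuwuuwur
Palindrome = No


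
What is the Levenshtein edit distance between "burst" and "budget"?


Word 1: "burst" (length 5)
Word 2: "budget" (length 6)
One optimal edit sequence (insert/delete/substitute each cost 1):
  1. keep 'b'
  2. keep 'u'
  3. insert 'd'  (+1)
  4. substitute 'r' -> 'g'  (+1)
  5. substitute 's' -> 'e'  (+1)
  6. keep 't'
Total edit operations: 3
Edit distance = 3


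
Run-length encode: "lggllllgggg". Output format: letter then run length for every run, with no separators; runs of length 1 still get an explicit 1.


String: "lggllllgggg"
Scanning for consecutive runs:
  'l' x 1
  'g' x 2
  'l' x 4
  'g' x 4
RLE = "l1g2l4g4"


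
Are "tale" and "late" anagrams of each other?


Word 1: "tale" → sorted: aelt
Word 2: "late" → sorted: aelt
Same letters? aelt == aelt
Anagram = Yes


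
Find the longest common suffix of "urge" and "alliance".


Word 1: "urge"
Word 2: "alliance"
Comparing from end:
  Pos -1: 'e' == 'e'
  Pos -2: 'g' != 'c' (stop)
LCS = "e" (length 1)


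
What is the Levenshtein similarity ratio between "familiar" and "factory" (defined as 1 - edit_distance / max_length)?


Word 1: "familiar" (length 8)
Word 2: "factory" (length 7)
One optimal edit sequence:
  1. keep 'f'
  2. keep 'a'
  3. delete 'm'  (+1)
  4. substitute 'i' -> 'c'  (+1)
  5. substitute 'l' -> 't'  (+1)
  6. substitute 'i' -> 'o'  (+1)
  7. substitute 'a' -> 'r'  (+1)
  8. substitute 'r' -> 'y'  (+1)
Edit distance = 6
Max length = max(8, 7) = 8
Similarity = 1 - 6/8
= 0.2500


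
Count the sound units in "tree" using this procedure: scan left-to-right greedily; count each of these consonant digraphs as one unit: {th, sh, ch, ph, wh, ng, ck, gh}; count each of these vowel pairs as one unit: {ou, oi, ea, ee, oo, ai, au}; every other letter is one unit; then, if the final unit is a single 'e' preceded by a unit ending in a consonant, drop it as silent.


Word: "tree" (4 letters)
Left-to-right scan:
  1. 't' (letter)
  2. 'r' (letter)
  3. 'ee' (vowel-pair)
Units from scan: 3
Sound units = 3 units


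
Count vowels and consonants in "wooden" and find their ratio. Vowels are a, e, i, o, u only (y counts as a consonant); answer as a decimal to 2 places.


Word: "wooden"
Vowels (a,e,i,o,u): 3
Consonants: 3
Ratio = 3/3
= 1.00


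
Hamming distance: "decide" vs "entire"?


Comparing character by character (same length = 6):
  Pos 0: 'd' vs 'e' !=
  Pos 1: 'e' vs 'n' !=
  Pos 2: 'c' vs 't' !=
  Pos 3: 'i' vs 'i' =
  Pos 4: 'd' vs 'r' !=
  Pos 5: 'e' vs 'e' =
Hamming distance = 4


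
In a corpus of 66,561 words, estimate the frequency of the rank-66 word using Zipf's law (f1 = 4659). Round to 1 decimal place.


Zipf's law: f(r) = f(1) / r
f(1) = 4659
f(66) = 4659 / 66
= 70.6 occurrences


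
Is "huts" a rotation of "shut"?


Word: "shut", Candidate: "huts"
Method: check if candidate is substring of word+word
"shutshut" contains "huts"? Yes
Is rotation = Yes


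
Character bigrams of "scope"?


Word: "scope" (length 5)
Number of bigrams = 5 - 2 + 1 = 4
  Position 0: "sc"
  Position 1: "co"
  Position 2: "op"
  Position 3: "pe"
Bigrams = "sc", "co", "op", "pe"


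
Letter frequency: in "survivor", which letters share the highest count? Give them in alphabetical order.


Word: "survivor"
Letter counts:
  'i': 1
  'o': 1
  'r': 2
  's': 1
  'u': 1
  'v': 2
Maximum count = 2
Most frequent = 'r', 'v' (2 times each)


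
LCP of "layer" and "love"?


Word 1: "layer"
Word 2: "love"
Comparing from start:
  Pos 0: 'l' == 'l'
  Pos 1: 'a' != 'o' (stop)
LCP = "l" (length 1)


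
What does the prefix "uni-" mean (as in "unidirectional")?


Prefix: uni-
Example: unidirectional (uni- + directional)
Meaning = one


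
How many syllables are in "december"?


Word: "december"
Syllable breakdown: de-cem-ber
Counting: 3 parts
= 3 syllables


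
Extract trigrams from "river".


Word: "river" (length 5)
Number of trigrams = 5 - 3 + 1 = 3
  Position 0: "riv"
  Position 1: "ive"
  Position 2: "ver"
Trigrams = "riv", "ive", "ver"


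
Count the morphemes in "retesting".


Word: "retesting"
Morphemes: re- | test | -ing
Each morpheme carries meaning
= 3 morphemes


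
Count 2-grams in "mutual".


Word: "mutual" (length 6)
Number of 2-grams = length - 2 + 1 = 6 - 2 + 1
= 5
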